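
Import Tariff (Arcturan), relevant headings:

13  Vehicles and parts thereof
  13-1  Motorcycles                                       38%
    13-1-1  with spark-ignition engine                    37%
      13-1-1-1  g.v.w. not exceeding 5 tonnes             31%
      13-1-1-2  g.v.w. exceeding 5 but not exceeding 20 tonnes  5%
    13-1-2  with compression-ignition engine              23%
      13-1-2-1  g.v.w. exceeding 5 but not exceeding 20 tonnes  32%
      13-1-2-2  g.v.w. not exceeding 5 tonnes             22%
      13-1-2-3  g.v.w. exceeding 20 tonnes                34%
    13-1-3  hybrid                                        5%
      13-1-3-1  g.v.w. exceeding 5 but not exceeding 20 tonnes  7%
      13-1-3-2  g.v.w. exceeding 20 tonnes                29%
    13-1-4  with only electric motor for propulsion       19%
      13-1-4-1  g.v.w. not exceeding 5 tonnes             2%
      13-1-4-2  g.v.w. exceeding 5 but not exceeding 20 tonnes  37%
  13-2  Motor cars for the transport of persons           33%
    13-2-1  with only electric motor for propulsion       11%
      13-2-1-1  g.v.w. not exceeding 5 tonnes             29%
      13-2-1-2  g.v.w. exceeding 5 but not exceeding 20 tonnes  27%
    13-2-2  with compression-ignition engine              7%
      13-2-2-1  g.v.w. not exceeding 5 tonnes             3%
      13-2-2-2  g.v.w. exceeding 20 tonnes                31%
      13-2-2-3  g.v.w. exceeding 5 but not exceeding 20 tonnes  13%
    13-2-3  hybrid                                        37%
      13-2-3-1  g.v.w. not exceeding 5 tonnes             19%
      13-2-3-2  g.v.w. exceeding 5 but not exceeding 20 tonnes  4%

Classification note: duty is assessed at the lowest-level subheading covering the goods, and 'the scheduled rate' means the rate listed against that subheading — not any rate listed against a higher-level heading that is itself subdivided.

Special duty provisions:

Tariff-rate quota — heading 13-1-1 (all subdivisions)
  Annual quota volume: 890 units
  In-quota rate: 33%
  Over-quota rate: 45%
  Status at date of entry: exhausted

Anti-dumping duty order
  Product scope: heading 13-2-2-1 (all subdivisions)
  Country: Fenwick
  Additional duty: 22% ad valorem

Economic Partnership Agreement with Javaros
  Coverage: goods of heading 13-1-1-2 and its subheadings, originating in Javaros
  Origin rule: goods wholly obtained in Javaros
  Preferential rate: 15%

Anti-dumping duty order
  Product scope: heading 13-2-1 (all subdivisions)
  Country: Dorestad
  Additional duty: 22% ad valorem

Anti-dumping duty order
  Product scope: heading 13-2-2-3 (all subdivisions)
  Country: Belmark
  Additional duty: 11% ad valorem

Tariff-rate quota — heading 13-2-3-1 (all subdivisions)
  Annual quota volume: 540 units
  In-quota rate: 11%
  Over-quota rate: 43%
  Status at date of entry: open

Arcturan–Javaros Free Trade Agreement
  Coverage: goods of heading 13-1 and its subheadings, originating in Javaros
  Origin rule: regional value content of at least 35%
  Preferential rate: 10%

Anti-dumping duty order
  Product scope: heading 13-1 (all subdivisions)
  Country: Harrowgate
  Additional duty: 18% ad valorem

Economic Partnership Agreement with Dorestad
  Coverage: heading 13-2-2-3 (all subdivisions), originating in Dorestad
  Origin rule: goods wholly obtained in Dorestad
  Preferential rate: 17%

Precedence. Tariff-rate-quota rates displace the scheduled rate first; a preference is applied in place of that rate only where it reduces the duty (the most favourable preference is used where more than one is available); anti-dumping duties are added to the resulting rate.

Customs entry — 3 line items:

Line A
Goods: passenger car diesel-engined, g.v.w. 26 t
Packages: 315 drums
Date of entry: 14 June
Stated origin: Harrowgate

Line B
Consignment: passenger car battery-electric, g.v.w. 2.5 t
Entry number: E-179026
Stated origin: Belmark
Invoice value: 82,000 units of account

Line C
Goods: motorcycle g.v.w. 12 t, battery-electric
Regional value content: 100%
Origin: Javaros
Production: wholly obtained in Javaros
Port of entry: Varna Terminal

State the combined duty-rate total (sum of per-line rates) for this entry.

70%

Line A: passenger car → 13-2; diesel-engined → 13-2-2; g.v.w. 26 t → 13-2-2-2. Scheduled 31%. No special measure applies. → 31%.
Line B: passenger car → 13-2; battery-electric → 13-2-1; g.v.w. 2.5 t → 13-2-1-1. Scheduled 29%. No special measure applies. → 29%.
Line C: motorcycle → 13-1; battery-electric → 13-1-4; g.v.w. 12 t → 13-1-4-2. Scheduled 37%. Javaros agreement on 13-1-1-2: 13-1-4-2 not covered; Javaros agreement on 13-1: RVC ≥ 35% → 10% available; preferential 10%. → 10%.
Sum: 31% + 29% + 10% = 70%.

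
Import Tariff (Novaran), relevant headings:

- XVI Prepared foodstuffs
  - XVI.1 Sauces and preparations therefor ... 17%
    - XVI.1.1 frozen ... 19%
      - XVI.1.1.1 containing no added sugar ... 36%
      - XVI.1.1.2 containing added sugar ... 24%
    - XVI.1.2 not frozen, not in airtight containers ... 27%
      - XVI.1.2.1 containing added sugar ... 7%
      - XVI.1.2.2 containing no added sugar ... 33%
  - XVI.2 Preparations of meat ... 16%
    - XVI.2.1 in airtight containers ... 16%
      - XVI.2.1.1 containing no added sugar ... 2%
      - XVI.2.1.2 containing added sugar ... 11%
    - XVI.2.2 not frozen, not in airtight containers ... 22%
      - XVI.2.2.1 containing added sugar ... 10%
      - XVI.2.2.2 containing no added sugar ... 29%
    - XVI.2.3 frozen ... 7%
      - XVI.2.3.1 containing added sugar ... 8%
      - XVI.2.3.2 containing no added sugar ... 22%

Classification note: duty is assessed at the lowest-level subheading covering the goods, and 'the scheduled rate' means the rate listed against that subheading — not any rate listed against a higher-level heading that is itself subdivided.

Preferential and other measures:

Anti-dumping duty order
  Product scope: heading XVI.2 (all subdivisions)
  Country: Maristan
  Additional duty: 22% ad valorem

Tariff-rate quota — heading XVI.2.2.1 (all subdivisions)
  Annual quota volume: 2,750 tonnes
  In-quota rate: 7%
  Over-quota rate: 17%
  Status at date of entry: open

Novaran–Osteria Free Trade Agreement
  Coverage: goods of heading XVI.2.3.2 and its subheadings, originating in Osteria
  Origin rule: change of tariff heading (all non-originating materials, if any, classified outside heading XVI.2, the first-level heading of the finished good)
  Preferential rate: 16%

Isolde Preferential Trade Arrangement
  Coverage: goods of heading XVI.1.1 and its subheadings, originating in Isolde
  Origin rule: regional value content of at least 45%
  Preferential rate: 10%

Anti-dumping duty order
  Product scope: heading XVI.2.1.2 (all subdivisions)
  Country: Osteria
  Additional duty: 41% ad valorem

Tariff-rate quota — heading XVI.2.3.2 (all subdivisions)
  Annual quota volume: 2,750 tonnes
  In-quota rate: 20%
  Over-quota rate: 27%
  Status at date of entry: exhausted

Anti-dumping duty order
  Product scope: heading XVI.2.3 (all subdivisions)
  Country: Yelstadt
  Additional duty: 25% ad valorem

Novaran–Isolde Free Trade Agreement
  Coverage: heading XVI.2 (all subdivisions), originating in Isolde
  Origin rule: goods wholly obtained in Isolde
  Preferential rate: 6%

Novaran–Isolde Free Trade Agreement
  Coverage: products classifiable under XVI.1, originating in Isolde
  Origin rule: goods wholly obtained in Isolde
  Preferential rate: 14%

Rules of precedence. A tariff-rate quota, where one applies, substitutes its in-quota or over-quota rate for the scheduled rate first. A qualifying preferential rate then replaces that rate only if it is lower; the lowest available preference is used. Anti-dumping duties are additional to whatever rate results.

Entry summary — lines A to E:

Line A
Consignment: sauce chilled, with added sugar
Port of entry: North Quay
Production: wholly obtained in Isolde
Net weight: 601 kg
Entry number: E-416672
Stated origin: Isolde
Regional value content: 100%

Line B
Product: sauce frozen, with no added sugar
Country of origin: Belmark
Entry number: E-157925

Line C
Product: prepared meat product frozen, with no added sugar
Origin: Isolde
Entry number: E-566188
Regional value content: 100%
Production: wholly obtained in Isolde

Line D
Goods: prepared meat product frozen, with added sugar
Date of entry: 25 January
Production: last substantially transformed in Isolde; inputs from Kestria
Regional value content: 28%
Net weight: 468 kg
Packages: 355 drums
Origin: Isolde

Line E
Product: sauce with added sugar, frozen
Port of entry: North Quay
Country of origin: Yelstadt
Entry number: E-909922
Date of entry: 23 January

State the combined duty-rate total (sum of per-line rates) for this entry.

Line A: sauce → XVI.1; chilled → XVI.1.2; with added sugar → XVI.1.2.1. Scheduled 7%. Isolde agreement on XVI.1.1: XVI.1.2.1 not covered; Isolde agreement on XVI.2: XVI.1.2.1 not covered; Isolde agreement on XVI.1: wholly obtained → 14% available; preference 14% not lower than 7% → no reduction. → 7%.
Line B: sauce → XVI.1; frozen → XVI.1.1; with no added sugar → XVI.1.1.1. Scheduled 36%. No special measure applies. → 36%.
Line C: prepared meat product → XVI.2; frozen → XVI.2.3; with no added sugar → XVI.2.3.2. Scheduled 22%. quota on XVI.2.3.2 exhausted → over-quota 27%; Isolde agreement on XVI.1.1: XVI.2.3.2 not covered; Isolde agreement on XVI.2: wholly obtained → 6% available; Isolde agreement on XVI.1: XVI.2.3.2 not covered; preferential 6%. → 6%.
Line D: prepared meat product → XVI.2; frozen → XVI.2.3; with added sugar → XVI.2.3.1. Scheduled 8%. Isolde agreement on XVI.1.1: XVI.2.3.1 not covered; Isolde agreement on XVI.2: not wholly obtained; Isolde agreement on XVI.1: XVI.2.3.1 not covered. → 8%.
Line E: sauce → XVI.1; frozen → XVI.1.1; with added sugar → XVI.1.1.2. Scheduled 24%. No special measure applies. → 24%.
Sum: 7% + 36% + 6% + 8% + 24% = 81%.

81%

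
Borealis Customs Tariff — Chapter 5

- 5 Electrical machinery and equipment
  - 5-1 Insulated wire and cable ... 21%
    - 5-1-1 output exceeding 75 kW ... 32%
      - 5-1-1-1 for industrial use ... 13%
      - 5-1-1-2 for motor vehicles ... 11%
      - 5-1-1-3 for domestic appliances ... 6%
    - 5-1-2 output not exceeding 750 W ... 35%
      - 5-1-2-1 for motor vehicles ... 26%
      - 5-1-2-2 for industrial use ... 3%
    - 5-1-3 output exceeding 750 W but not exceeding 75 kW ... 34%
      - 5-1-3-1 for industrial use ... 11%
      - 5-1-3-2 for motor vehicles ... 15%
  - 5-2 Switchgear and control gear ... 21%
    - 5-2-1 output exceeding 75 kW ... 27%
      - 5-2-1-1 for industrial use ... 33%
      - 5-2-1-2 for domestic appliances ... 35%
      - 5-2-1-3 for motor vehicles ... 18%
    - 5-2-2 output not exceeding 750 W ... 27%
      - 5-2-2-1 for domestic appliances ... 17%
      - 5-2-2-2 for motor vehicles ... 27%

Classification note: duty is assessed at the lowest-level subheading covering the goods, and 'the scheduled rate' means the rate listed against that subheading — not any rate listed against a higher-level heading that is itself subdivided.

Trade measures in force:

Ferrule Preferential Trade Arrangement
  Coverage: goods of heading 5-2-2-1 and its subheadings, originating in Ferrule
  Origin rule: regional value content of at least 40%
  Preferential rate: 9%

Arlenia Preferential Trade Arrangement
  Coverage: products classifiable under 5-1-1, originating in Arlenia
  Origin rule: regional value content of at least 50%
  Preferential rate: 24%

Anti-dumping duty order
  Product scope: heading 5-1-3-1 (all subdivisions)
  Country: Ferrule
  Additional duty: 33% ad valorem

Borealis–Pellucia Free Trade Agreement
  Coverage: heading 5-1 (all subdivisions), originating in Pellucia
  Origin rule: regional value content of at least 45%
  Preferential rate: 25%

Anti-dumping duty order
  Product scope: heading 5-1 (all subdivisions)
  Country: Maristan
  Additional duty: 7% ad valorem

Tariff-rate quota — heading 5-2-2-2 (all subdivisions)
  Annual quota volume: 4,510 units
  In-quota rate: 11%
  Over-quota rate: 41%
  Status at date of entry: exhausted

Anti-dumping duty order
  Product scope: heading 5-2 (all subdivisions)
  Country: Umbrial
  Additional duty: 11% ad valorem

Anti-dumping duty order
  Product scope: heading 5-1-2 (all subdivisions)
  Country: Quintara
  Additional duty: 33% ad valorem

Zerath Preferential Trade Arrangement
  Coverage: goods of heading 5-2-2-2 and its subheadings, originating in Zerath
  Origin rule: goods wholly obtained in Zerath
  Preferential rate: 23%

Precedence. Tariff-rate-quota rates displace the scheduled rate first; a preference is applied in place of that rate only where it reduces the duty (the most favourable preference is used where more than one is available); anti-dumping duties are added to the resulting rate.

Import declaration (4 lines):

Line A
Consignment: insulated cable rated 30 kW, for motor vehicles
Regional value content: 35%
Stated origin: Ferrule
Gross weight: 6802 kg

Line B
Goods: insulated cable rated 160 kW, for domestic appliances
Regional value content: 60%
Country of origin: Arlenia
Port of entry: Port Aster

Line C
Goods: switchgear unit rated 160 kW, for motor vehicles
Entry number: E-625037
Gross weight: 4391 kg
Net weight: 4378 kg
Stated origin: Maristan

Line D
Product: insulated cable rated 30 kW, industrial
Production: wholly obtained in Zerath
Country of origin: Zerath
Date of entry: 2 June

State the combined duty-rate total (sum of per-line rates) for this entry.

50%

Line A: insulated cable → 5-1; rated 30 kW → 5-1-3; for motor vehicles → 5-1-3-2. Scheduled 15%. Ferrule agreement on 5-2-2-1: 5-1-3-2 not covered. → 15%.
Line B: insulated cable → 5-1; rated 160 kW → 5-1-1; for domestic appliances → 5-1-1-3. Scheduled 6%. Arlenia agreement on 5-1-1: RVC ≥ 50% → 24% available; preference 24% not lower than 6% → no reduction. → 6%.
Line C: switchgear unit → 5-2; rated 160 kW → 5-2-1; for motor vehicles → 5-2-1-3. Scheduled 18%. No special measure applies. → 18%.
Line D: insulated cable → 5-1; rated 30 kW → 5-1-3; industrial → 5-1-3-1. Scheduled 11%. Zerath agreement on 5-2-2-2: 5-1-3-1 not covered. → 11%.
Sum: 15% + 6% + 18% + 11% = 50%.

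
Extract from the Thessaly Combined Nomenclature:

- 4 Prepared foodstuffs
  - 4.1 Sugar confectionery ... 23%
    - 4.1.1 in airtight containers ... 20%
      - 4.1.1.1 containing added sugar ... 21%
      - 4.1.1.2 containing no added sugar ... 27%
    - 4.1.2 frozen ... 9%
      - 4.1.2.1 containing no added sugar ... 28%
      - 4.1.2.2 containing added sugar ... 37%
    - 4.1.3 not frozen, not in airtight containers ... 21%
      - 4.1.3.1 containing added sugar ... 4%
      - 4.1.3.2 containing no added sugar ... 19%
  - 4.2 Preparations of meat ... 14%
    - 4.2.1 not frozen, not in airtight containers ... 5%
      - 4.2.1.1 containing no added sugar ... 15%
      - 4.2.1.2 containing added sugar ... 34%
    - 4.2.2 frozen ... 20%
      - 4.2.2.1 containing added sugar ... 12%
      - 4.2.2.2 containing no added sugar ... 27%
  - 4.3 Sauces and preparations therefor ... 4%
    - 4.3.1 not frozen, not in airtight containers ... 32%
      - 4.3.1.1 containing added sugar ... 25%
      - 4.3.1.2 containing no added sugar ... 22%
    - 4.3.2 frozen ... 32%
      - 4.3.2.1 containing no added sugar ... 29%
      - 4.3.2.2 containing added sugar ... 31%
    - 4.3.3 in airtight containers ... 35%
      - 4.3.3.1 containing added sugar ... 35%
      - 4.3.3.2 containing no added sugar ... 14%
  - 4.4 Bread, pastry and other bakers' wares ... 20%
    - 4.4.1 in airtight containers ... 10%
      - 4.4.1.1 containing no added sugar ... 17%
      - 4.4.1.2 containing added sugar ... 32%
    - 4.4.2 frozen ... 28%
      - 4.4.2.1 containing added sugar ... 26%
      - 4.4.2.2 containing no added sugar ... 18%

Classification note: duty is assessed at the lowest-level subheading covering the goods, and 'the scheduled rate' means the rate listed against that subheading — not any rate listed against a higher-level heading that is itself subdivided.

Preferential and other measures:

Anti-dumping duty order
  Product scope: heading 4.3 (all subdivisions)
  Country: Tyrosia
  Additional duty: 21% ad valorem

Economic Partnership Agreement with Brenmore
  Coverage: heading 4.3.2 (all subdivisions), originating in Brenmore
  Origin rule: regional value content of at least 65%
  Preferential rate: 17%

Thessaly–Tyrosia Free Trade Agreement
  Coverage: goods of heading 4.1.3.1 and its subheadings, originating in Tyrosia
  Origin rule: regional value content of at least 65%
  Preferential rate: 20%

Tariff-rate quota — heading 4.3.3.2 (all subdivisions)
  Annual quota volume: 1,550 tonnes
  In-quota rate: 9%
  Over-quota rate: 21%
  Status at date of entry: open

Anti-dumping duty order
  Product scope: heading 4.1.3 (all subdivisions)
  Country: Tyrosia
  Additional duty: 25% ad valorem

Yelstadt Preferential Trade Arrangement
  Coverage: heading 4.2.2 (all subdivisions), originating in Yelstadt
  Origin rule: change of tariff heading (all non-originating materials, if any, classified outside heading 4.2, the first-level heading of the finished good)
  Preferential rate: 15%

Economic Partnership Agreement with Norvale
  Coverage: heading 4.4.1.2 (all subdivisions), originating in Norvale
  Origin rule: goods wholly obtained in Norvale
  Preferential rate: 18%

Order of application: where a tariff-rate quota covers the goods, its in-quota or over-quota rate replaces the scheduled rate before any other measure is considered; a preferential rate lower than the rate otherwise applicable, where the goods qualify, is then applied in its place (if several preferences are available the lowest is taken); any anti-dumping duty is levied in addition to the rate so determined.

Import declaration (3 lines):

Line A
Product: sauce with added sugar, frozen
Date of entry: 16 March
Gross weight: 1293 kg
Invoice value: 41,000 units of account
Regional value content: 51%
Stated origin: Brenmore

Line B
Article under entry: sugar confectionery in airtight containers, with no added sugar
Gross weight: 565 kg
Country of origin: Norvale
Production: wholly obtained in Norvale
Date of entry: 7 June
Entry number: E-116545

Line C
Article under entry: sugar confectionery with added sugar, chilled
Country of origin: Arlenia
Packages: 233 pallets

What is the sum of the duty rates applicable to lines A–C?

62%

Line A: sauce → 4.3; frozen → 4.3.2; with added sugar → 4.3.2.2. Scheduled 31%. Brenmore agreement on 4.3.2: RVC < 65%. → 31%.
Line B: sugar confectionery → 4.1; in airtight containers → 4.1.1; with no added sugar → 4.1.1.2. Scheduled 27%. Norvale agreement on 4.4.1.2: 4.1.1.2 not covered. → 27%.
Line C: sugar confectionery → 4.1; chilled → 4.1.3; with added sugar → 4.1.3.1. Scheduled 4%. No special measure applies. → 4%.
Sum: 31% + 27% + 4% = 62%.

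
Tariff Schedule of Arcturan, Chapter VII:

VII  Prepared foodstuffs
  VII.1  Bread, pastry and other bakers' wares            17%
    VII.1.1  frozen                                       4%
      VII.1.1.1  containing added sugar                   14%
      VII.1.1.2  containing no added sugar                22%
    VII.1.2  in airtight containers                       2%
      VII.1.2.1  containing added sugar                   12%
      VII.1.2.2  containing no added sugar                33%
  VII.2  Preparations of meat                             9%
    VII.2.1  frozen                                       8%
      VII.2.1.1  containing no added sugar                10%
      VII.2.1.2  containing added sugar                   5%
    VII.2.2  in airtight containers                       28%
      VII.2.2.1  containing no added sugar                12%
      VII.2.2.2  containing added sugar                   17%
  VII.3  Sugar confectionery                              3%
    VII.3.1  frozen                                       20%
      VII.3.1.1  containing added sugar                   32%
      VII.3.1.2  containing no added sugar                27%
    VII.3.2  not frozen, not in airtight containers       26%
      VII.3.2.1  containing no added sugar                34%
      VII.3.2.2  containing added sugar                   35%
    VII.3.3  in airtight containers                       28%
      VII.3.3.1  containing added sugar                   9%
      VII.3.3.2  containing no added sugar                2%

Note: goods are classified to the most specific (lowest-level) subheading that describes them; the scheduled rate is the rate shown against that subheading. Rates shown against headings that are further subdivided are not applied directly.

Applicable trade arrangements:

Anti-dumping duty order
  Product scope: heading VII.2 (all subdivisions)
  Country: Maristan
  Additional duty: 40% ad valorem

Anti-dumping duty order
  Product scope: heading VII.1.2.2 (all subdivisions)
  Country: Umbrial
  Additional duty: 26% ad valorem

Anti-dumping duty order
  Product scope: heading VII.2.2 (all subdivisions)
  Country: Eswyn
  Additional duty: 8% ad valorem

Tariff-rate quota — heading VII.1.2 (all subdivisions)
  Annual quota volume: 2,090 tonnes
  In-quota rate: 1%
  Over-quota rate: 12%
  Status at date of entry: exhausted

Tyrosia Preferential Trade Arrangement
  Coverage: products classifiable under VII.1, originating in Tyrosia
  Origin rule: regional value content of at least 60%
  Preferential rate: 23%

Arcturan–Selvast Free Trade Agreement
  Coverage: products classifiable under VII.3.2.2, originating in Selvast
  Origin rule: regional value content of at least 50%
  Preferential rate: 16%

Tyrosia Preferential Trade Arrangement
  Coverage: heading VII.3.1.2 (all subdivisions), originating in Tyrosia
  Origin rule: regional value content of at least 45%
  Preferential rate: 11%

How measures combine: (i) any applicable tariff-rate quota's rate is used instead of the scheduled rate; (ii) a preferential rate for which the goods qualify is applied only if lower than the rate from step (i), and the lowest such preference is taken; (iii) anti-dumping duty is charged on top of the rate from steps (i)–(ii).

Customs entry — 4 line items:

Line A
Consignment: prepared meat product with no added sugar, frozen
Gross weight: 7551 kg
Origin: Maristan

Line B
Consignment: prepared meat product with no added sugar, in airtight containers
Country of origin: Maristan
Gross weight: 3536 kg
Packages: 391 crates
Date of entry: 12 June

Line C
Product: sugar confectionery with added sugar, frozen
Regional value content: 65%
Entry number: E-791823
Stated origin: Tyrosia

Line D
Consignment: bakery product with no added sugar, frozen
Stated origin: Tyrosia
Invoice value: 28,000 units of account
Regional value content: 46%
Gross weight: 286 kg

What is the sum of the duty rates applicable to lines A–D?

Line A: prepared meat product → VII.2; frozen → VII.2.1; with no added sugar → VII.2.1.1. Scheduled 10%. anti-dumping (Maristan, VII.2): +40%; total 10% + 40% = 50%. → 50%.
Line B: prepared meat product → VII.2; in airtight containers → VII.2.2; with no added sugar → VII.2.2.1. Scheduled 12%. anti-dumping (Maristan, VII.2): +40%; total 12% + 40% = 52%. → 52%.
Line C: sugar confectionery → VII.3; frozen → VII.3.1; with added sugar → VII.3.1.1. Scheduled 32%. Tyrosia agreement on VII.1: VII.3.1.1 not covered; Tyrosia agreement on VII.3.1.2: VII.3.1.1 not covered. → 32%.
Line D: bakery product → VII.1; frozen → VII.1.1; with no added sugar → VII.1.1.2. Scheduled 22%. Tyrosia agreement on VII.1: RVC < 60%; Tyrosia agreement on VII.3.1.2: VII.1.1.2 not covered. → 22%.
Sum: 50% + 52% + 32% + 22% = 156%.

156%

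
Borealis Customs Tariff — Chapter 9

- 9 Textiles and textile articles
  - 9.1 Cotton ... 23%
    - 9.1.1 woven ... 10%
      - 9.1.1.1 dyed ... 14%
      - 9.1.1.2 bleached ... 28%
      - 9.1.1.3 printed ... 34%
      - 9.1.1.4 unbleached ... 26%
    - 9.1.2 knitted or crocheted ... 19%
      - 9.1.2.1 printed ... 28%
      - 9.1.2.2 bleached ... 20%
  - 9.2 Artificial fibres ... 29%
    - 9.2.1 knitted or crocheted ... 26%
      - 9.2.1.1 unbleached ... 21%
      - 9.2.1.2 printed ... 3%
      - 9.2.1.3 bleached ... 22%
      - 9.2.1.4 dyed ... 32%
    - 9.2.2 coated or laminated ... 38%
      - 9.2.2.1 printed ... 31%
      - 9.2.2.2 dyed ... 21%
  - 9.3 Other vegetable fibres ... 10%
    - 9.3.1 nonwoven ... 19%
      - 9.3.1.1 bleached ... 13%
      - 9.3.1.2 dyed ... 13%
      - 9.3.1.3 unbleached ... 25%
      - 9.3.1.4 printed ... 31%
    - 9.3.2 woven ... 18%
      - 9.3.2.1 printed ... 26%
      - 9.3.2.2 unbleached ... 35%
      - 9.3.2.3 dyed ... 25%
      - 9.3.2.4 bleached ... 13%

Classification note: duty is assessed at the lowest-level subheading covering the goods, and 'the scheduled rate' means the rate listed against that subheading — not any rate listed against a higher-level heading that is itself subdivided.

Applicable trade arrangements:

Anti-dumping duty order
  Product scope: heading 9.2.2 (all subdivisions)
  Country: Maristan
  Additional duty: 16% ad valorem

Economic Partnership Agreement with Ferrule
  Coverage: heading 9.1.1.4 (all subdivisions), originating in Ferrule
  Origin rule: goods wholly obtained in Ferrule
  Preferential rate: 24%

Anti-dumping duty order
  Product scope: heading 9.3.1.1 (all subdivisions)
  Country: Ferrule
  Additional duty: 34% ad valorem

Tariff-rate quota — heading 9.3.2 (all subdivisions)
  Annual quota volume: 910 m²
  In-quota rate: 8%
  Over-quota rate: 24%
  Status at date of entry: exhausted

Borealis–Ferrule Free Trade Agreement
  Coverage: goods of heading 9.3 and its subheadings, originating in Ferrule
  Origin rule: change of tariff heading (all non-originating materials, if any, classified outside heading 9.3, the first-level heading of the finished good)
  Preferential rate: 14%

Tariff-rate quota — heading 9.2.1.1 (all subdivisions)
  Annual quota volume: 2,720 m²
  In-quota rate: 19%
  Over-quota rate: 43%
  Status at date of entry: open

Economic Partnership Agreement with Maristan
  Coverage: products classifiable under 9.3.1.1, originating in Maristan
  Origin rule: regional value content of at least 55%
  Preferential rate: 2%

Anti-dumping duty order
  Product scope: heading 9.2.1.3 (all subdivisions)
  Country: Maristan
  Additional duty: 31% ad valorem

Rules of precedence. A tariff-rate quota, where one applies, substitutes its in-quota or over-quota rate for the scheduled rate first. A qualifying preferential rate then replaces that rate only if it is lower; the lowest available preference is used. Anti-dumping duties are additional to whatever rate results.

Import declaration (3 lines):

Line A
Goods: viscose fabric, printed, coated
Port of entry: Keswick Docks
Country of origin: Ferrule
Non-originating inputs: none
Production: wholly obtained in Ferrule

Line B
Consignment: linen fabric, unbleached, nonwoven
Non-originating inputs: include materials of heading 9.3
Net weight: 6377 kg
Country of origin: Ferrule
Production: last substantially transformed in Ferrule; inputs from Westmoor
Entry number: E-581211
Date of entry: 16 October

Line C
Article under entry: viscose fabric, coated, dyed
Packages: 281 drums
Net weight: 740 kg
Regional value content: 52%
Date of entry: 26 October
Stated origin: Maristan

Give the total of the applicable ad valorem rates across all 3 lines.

Line A: viscose → 9.2; coated → 9.2.2; printed → 9.2.2.1. Scheduled 31%. Ferrule agreement on 9.1.1.4: 9.2.2.1 not covered; Ferrule agreement on 9.3: 9.2.2.1 not covered. → 31%.
Line B: linen → 9.3; nonwoven → 9.3.1; unbleached → 9.3.1.3. Scheduled 25%. Ferrule agreement on 9.1.1.4: 9.3.1.3 not covered; Ferrule agreement on 9.3: CTH not met. → 25%.
Line C: viscose → 9.2; coated → 9.2.2; dyed → 9.2.2.2. Scheduled 21%. Maristan agreement on 9.3.1.1: 9.2.2.2 not covered; anti-dumping (Maristan, 9.2.2): +16%; total 21% + 16% = 37%. → 37%.
Sum: 31% + 25% + 37% = 93%.

93%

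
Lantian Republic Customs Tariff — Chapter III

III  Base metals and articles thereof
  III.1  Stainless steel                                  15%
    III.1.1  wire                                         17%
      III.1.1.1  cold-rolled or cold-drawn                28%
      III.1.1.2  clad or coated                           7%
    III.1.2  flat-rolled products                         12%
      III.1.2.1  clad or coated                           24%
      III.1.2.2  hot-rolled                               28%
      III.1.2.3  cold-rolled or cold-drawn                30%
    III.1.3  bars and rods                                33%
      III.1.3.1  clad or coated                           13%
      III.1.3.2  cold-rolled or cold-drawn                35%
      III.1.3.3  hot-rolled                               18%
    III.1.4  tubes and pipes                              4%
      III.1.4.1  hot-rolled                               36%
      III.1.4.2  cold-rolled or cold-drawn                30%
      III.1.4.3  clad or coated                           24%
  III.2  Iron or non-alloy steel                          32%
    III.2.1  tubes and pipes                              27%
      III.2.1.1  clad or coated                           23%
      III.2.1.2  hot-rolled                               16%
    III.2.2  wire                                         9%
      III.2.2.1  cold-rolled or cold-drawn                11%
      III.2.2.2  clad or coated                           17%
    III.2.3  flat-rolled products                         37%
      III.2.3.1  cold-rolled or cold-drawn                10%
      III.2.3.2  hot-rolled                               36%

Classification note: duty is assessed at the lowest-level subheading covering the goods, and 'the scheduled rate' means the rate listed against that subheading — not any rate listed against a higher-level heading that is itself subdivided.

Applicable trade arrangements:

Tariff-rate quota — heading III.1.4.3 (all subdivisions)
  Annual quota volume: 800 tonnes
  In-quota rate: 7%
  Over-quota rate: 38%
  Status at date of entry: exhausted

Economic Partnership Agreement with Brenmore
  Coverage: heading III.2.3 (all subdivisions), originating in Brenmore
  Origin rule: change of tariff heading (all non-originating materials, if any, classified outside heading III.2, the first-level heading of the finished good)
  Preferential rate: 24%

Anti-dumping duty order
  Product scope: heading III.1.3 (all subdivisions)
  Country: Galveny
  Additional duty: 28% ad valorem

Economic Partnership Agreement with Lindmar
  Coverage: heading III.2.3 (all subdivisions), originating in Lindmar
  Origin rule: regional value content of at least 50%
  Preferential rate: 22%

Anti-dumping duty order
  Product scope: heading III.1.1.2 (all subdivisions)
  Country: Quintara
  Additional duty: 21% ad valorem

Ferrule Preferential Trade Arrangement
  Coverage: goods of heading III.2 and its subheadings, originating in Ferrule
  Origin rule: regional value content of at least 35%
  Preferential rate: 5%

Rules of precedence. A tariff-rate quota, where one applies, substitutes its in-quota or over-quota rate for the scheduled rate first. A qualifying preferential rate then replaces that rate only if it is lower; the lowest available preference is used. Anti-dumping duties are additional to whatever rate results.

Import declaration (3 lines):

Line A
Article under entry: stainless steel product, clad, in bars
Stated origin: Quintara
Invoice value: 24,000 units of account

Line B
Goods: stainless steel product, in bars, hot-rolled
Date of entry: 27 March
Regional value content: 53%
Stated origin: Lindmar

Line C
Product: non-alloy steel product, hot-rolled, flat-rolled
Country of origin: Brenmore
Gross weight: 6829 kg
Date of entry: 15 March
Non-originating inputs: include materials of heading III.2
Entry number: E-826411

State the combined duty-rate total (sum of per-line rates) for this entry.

67%

Line A: stainless steel → III.1; in bars → III.1.3; clad → III.1.3.1. Scheduled 13%. No special measure applies. → 13%.
Line B: stainless steel → III.1; in bars → III.1.3; hot-rolled → III.1.3.3. Scheduled 18%. Lindmar agreement on III.2.3: III.1.3.3 not covered. → 18%.
Line C: non-alloy steel → III.2; flat-rolled → III.2.3; hot-rolled → III.2.3.2. Scheduled 36%. Brenmore agreement on III.2.3: CTH not met. → 36%.
Sum: 13% + 18% + 36% = 67%.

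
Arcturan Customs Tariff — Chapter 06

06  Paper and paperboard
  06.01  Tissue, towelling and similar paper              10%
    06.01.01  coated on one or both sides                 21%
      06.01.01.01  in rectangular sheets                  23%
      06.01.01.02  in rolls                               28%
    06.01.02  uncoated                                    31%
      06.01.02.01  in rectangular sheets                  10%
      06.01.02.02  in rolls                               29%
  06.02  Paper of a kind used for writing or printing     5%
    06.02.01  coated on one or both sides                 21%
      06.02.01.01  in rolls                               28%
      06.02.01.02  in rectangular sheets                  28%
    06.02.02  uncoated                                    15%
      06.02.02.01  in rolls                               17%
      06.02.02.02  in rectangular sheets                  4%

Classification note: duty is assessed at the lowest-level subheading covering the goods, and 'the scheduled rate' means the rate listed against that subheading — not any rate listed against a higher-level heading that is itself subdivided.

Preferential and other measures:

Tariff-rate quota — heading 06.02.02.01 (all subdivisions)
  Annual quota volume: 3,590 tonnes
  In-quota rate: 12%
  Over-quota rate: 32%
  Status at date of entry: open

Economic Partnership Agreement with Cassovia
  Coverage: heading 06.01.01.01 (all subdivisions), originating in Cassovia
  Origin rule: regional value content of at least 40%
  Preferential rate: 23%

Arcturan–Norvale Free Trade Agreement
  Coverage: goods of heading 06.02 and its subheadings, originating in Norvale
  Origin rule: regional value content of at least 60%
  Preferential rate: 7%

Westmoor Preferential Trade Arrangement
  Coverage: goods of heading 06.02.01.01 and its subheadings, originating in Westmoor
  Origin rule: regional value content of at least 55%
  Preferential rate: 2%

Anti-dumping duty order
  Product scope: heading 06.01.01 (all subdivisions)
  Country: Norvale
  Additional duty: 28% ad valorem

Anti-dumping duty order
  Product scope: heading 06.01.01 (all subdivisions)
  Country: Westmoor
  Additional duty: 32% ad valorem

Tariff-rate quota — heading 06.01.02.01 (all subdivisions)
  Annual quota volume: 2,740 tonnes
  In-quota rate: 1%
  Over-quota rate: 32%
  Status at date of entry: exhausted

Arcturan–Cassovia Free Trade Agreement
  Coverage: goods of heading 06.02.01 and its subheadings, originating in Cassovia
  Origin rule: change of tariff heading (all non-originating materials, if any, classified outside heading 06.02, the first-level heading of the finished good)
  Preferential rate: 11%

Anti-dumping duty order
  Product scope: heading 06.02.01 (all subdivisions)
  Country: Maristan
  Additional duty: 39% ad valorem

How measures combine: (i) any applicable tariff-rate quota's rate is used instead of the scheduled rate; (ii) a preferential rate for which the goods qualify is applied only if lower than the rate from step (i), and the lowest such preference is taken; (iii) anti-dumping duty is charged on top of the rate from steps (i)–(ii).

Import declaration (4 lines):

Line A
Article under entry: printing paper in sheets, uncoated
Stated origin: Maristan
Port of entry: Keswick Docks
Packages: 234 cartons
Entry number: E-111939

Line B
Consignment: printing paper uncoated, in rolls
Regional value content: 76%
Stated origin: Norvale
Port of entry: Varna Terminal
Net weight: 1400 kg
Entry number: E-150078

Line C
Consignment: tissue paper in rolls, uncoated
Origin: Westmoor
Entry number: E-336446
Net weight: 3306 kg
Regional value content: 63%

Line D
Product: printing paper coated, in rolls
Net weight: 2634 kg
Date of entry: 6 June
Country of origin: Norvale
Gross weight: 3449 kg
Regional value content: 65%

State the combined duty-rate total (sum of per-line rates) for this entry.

Line A: printing paper → 06.02; uncoated → 06.02.02; in sheets → 06.02.02.02. Scheduled 4%. No special measure applies. → 4%.
Line B: printing paper → 06.02; uncoated → 06.02.02; in rolls → 06.02.02.01. Scheduled 17%. quota on 06.02.02.01 open → in-quota 12%; Norvale agreement on 06.02: RVC ≥ 60% → 7% available; preferential 7%. → 7%.
Line C: tissue paper → 06.01; uncoated → 06.01.02; in rolls → 06.01.02.02. Scheduled 29%. Westmoor agreement on 06.02.01.01: 06.01.02.02 not covered. → 29%.
Line D: printing paper → 06.02; coated → 06.02.01; in rolls → 06.02.01.01. Scheduled 28%. Norvale agreement on 06.02: RVC ≥ 60% → 7% available; preferential 7%. → 7%.
Sum: 4% + 7% + 29% + 7% = 47%.

47%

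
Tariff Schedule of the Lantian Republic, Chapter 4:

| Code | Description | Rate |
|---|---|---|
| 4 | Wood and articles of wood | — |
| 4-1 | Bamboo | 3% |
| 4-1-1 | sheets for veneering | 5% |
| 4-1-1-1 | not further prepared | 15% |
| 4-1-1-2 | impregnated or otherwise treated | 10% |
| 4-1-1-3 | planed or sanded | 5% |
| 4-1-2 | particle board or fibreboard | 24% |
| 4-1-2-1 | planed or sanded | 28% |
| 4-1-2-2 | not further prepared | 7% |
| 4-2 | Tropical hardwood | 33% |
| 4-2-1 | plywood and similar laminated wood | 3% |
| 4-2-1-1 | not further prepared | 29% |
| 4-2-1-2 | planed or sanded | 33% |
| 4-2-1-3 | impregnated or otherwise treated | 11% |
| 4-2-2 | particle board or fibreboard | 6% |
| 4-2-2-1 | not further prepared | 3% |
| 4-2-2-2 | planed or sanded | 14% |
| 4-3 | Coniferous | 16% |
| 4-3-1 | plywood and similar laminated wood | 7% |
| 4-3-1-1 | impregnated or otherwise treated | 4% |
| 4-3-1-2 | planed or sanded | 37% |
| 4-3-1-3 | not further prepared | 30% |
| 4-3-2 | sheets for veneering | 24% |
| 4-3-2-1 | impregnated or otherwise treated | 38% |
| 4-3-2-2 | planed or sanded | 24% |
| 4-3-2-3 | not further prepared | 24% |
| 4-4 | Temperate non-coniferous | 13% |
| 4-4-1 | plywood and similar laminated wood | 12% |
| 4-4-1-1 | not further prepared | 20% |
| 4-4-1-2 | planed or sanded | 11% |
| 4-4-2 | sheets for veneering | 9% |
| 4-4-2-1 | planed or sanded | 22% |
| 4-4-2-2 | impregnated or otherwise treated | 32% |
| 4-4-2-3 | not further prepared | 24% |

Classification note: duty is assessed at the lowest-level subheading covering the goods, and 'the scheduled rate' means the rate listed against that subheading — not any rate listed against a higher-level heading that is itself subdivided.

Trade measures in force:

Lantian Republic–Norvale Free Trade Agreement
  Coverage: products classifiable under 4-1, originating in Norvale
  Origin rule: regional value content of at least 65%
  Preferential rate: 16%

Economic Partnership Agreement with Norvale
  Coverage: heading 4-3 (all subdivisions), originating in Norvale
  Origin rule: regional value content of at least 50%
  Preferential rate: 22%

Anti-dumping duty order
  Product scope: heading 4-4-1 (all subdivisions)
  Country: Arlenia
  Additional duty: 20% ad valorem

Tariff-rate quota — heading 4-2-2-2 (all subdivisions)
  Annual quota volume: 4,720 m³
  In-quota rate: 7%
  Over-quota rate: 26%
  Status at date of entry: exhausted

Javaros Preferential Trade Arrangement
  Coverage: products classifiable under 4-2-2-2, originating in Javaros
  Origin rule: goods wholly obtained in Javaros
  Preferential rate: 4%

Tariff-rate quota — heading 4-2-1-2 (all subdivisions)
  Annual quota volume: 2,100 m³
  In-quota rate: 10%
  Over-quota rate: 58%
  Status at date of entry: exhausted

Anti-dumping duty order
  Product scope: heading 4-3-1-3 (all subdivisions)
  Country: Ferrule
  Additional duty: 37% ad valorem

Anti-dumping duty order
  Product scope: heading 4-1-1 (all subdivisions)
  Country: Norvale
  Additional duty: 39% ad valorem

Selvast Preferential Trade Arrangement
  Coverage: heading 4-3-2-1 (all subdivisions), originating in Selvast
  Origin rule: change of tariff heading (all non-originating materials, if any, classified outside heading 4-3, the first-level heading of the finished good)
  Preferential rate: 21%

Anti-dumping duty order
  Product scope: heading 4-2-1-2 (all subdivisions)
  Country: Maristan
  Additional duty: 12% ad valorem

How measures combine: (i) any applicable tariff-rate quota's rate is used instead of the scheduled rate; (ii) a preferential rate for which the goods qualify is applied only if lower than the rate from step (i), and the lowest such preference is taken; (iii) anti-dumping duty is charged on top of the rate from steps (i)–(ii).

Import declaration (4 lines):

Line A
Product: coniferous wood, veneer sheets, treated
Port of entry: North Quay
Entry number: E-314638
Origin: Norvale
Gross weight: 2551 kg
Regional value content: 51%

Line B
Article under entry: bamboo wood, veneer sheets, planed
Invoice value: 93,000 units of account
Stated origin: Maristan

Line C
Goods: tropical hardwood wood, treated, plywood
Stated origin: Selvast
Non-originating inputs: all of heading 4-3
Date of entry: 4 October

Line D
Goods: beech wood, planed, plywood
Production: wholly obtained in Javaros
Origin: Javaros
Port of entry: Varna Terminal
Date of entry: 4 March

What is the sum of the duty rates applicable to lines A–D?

49%

Line A: coniferous → 4-3; veneer sheets → 4-3-2; treated → 4-3-2-1. Scheduled 38%. Norvale agreement on 4-1: 4-3-2-1 not covered; Norvale agreement on 4-3: RVC ≥ 50% → 22% available; preferential 22%. → 22%.
Line B: bamboo → 4-1; veneer sheets → 4-1-1; planed → 4-1-1-3. Scheduled 5%. No special measure applies. → 5%.
Line C: tropical hardwood → 4-2; plywood → 4-2-1; treated → 4-2-1-3. Scheduled 11%. Selvast agreement on 4-3-2-1: 4-2-1-3 not covered. → 11%.
Line D: beech → 4-4; plywood → 4-4-1; planed → 4-4-1-2. Scheduled 11%. Javaros agreement on 4-2-2-2: 4-4-1-2 not covered. → 11%.
Sum: 22% + 5% + 11% + 11% = 49%.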